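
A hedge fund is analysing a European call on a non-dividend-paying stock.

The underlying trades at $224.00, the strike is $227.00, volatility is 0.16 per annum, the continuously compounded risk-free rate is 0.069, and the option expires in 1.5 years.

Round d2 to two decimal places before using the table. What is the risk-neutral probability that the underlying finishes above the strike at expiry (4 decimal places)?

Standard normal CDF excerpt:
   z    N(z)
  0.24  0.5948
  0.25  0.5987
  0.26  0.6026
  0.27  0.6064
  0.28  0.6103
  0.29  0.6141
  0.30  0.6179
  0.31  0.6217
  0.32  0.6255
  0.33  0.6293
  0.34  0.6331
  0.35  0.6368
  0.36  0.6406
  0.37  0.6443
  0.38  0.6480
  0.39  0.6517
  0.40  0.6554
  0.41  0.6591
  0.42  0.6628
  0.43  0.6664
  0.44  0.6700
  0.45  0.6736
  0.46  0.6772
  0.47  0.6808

σ√T = 0.16·√1.5 = 0.1960
d₁ = [ln(224/227) + (0.069 + ½·0.16²)·1.5] / (σ√T) = (-0.0133 + 0.1227) / 0.1960 = 0.5583 ⇒ 0.56
d₂ = 0.5583 − 0.1960 = 0.3623 ⇒ 0.36
Risk-neutral Pr[S_T > K] = N(d₂) = N(0.36) = 0.6406

0.6406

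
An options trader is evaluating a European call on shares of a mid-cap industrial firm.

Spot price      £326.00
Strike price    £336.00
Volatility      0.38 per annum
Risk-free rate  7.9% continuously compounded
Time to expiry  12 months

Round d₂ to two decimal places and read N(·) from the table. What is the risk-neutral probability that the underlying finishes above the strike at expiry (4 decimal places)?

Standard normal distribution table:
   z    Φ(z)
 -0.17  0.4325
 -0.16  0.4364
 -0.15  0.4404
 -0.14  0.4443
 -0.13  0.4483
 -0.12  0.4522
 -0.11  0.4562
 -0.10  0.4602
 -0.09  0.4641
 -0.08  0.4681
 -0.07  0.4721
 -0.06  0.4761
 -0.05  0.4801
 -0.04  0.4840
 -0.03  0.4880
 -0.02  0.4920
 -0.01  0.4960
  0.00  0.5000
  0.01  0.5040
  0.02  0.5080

σ√T = 0.38 × 1.0000 = 0.3800
ln(S/K) + (r + σ²/2)T = ln(326/336) + (0.079 + 0.38²/2)·1 = -0.0302 + 0.1512 = 0.1210
d₁ = 0.1210 / 0.3800 = 0.3184 ≈ 0.32
d₂ = d₁ − σ√T = 0.3184 − 0.3800 = -0.0616 ≈ -0.06
Risk-neutral Pr[S_T > K] = N(d₂) = N(-0.06) = 0.4761

0.4761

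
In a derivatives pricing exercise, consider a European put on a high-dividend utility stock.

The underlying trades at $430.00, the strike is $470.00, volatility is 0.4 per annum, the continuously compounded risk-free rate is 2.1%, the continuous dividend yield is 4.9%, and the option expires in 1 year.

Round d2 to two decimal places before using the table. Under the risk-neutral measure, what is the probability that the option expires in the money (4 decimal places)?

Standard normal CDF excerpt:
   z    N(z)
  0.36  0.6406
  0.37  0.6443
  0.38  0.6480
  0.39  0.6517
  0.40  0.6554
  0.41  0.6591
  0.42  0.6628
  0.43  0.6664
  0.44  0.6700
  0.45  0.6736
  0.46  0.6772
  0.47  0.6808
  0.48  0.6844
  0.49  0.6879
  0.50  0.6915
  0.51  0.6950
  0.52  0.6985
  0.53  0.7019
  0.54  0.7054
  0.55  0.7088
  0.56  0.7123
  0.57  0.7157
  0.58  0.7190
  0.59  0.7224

T = 1;  σ√T = 0.4000
ln(S/K) + (r − q + σ²/2)T = ln(430/470) + (0.021 − 0.049 + 0.4²/2)·1 = -0.0889 + 0.0520 = -0.0369
d₁ = -0.0369 / 0.4000 = -0.0924 ≈ -0.09
d₂ = d₁ − σ√T = -0.0924 − 0.4000 = -0.4924 ≈ -0.49
Pr(exercise) under Q = N(−d₂) = N(0.49) = 0.6879

0.6879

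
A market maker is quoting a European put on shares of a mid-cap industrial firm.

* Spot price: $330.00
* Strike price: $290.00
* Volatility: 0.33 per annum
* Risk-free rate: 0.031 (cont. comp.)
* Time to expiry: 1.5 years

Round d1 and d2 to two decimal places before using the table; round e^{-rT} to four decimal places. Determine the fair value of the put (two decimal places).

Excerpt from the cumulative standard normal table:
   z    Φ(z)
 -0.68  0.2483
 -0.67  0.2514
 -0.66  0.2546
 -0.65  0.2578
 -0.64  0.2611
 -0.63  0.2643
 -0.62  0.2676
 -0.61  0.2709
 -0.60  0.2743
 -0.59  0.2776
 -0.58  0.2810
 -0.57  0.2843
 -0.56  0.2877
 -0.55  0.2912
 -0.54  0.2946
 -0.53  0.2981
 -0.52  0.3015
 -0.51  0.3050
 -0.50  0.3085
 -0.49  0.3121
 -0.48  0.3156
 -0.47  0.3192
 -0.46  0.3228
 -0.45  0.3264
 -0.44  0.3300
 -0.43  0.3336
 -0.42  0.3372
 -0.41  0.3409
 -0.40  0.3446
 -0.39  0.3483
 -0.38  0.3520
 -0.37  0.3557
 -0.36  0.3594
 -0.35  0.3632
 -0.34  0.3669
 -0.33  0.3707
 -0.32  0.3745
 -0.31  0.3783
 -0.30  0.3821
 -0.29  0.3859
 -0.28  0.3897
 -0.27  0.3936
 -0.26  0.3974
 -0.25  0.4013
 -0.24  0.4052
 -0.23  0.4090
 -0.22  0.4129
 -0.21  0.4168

$27.06

σ√T = 0.33 × 1.2247 = 0.4042
d₁ = [ln(330/290) + (0.031 + 0.33²/2)·1.5] / 0.4042 = [0.1292 + 0.1282] / 0.4042 = 0.6368 → 0.64
d₂ = d₁ − σ√T = 0.6368 − 0.4042 = 0.2327 → 0.23
exp(−rT) = exp(−0.031·1.5) = 0.9546
N(−d₂) = N(-0.23) = 0.4090;  N(−d₁) = N(-0.64) = 0.2611
P = 290·0.9546·0.4090 − 330·0.2611 = 113.2251 − 86.1630 = 27.0621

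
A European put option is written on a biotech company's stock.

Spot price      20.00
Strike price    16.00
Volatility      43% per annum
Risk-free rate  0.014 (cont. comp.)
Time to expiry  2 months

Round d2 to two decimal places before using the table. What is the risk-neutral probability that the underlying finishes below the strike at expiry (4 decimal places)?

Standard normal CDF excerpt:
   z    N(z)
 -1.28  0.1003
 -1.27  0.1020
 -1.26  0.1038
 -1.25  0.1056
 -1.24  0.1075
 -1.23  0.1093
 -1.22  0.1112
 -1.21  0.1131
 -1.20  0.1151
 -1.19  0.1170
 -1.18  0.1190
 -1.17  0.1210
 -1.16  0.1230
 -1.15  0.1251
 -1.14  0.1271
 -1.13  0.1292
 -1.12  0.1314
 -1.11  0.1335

0.1151

T = 0.1667;  σ√T = 0.1755
d₁ = [ln(20/16) + (0.014 + ½·0.43²)·0.1667] / (σ√T) = (0.2231 + 0.0177) / 0.1755 = 1.3722 ≈ 1.37
d₂ = 1.3722 − 0.1755 = 1.1967 ≈ 1.20
Pr(exercise) under Q = N(−d₂) = N(-1.20) = 0.1151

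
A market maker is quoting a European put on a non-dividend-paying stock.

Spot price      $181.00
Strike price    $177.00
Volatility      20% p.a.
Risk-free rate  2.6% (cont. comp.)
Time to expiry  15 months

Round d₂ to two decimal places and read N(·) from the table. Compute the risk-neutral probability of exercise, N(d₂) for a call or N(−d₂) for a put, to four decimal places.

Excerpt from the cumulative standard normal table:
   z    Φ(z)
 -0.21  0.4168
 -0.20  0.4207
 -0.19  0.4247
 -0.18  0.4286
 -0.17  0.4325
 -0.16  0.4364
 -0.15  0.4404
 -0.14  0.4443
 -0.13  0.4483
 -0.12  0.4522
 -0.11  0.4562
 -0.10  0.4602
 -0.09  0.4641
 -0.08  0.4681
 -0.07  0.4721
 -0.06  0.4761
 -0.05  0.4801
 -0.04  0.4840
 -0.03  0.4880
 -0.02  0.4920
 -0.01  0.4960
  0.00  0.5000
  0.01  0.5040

σ√T = 0.2·√1.25 = 0.2236
d₁ = [ln(181/177) + (0.026 + ½·0.2²)·1.25] / (σ√T) = (0.0223 + 0.0575) / 0.2236 = 0.3571 ≈ 0.36
d₂ = 0.3571 − 0.2236 = 0.1335 ≈ 0.13
Risk-neutral Pr[S_T < K] = N(−d₂) = N(-0.13) = 0.4483

0.4483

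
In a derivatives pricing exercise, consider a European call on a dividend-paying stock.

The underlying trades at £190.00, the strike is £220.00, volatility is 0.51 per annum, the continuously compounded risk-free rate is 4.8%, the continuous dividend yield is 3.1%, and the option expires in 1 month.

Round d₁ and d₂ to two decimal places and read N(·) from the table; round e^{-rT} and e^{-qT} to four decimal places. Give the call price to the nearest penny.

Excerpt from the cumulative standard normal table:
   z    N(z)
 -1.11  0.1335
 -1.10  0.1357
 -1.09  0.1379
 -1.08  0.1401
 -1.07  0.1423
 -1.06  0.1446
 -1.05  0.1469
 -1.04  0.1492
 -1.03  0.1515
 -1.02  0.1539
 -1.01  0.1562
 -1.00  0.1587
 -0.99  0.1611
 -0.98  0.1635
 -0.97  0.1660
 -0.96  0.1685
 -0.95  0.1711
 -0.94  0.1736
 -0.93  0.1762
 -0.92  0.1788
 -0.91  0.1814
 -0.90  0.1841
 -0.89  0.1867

£2.69

σ√T = 0.51·√0.08333 = 0.1472
d₁ = [ln(190/220) + (0.048 − 0.031 + 0.51²/2)·0.08333] / 0.1472 = [-0.1466 + 0.0123] / 0.1472 = -0.9125 → -0.91
d₂ = d₁ − σ√T = -0.9125 − 0.1472 = -1.0598 → -1.06
exp(−qT) = exp(−0.031·0.08333) = 0.9974;  exp(−rT) = exp(−0.048·0.08333) = 0.9960
N(d₁) = N(-0.91) = 0.1814;  N(d₂) = N(-1.06) = 0.1446
C = 190·0.9974·0.1814 − 220·0.9960·0.1446 = 34.3764 − 31.6848 = 2.6916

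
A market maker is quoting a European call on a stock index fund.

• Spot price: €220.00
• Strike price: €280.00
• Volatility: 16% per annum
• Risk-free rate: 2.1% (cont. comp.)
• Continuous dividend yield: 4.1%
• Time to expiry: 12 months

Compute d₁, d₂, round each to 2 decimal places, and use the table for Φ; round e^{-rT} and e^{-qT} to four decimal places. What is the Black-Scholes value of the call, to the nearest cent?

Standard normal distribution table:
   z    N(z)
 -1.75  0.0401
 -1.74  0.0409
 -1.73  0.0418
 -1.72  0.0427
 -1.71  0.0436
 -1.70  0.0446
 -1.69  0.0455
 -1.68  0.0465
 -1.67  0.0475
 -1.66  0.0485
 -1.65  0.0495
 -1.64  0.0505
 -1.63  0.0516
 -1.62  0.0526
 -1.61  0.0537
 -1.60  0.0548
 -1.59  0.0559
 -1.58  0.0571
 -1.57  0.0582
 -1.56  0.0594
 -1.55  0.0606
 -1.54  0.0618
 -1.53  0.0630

σ√T = 0.16 × 1.0000 = 0.1600
d₁ = [ln(220/280) + (0.021 − 0.041 + 0.16²/2)·1] / 0.1600 = [-0.2412 − 0.0072] / 0.1600 = -1.5523 ⇒ -1.55
d₂ = d₁ − σ√T = -1.5523 − 0.1600 = -1.7123 ⇒ -1.71
e^(−qT) = e^(−0.041·1) = 0.9598;  e^(−rT) = e^(−0.021·1) = 0.9792
N(d₁) = N(-1.55) = 0.0606;  N(d₂) = N(-1.71) = 0.0436
C = 220·0.9598·0.0606 − 280·0.9792·0.0436 = 12.7961 − 11.9541 = 0.8420

€0.84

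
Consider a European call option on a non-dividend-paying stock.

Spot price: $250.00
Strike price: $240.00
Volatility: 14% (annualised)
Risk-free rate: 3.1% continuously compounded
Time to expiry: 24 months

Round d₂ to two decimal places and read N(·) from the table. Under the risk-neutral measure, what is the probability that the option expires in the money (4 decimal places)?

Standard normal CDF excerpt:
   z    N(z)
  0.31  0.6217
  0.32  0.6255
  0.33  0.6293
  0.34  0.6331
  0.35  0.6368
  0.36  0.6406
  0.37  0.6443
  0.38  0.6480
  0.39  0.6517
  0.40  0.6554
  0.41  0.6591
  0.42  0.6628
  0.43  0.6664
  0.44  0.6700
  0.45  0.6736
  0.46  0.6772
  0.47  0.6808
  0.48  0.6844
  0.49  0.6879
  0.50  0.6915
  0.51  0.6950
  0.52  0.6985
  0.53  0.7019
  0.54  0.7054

0.6628

T = 2;  σ√T = 0.1980
ln(S/K) + (r + σ²/2)T = ln(250/240) + (0.031 + 0.14²/2)·2 = 0.0408 + 0.0816 = 0.1224
d₁ = 0.1224 / 0.1980 = 0.6183 → 0.62
d₂ = d₁ − σ√T = 0.6183 − 0.1980 = 0.4203 → 0.42
Pr(exercise) under Q = N(d₂) = 0.6628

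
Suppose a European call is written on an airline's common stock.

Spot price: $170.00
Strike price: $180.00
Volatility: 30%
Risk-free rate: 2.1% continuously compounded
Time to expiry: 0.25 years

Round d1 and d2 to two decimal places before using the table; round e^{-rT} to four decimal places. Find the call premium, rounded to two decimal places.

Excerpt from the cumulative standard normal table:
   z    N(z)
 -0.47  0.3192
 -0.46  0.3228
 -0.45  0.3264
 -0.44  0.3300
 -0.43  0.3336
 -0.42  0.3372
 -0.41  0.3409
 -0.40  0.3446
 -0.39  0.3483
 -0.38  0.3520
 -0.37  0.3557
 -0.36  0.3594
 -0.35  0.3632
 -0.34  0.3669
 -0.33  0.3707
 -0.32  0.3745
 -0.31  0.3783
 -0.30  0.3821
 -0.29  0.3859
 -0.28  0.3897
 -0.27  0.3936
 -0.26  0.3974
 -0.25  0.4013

$6.53

σ√T = 0.3 × 0.5000 = 0.1500
d₁ = [ln(170/180) + (0.021 + ½·0.3²)·0.25] / (σ√T) = (-0.0572 + 0.0165) / 0.1500 = -0.2711 ≈ -0.27
d₂ = -0.2711 − 0.1500 = -0.4211 ≈ -0.42
e^(−rT) = e^(−0.021·0.25) = 0.9948
C = 170·N(-0.27) − 180·0.9948·N(-0.42) = 170·0.3936 − 180·0.9948·0.3372 = 66.9120 − 60.3804 = 6.5316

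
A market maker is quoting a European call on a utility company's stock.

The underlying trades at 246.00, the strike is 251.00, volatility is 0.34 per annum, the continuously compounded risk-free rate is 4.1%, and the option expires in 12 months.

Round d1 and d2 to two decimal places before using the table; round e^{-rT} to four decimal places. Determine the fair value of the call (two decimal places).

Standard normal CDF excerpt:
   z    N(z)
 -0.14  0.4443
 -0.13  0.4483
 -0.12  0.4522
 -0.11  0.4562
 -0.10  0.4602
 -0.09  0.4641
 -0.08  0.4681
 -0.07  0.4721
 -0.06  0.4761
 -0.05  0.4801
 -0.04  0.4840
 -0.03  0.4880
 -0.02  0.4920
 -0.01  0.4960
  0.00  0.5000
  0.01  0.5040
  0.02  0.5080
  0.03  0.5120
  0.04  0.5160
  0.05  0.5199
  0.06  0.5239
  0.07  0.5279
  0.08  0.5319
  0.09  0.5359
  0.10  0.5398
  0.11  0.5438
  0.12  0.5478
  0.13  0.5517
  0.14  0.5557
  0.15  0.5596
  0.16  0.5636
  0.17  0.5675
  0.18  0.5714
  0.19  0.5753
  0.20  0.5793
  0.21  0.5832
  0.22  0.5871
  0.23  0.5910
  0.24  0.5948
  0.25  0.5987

T = 1;  σ√T = 0.3400
d₁ = [ln(246/251) + (0.041 + 0.34²/2)·1] / 0.3400 = [-0.0201 + 0.0988] / 0.3400 = 0.2314 → 0.23
d₂ = d₁ − σ√T = 0.2314 − 0.3400 = -0.1086 → -0.11
exp(−rT) = exp(−0.041·1) = 0.9598
N(d₁) = N(0.23) = 0.5910;  N(d₂) = N(-0.11) = 0.4562
C = 246·0.5910 − 251·0.9598·0.4562 = 145.3860 − 109.9031 = 35.4829

35.48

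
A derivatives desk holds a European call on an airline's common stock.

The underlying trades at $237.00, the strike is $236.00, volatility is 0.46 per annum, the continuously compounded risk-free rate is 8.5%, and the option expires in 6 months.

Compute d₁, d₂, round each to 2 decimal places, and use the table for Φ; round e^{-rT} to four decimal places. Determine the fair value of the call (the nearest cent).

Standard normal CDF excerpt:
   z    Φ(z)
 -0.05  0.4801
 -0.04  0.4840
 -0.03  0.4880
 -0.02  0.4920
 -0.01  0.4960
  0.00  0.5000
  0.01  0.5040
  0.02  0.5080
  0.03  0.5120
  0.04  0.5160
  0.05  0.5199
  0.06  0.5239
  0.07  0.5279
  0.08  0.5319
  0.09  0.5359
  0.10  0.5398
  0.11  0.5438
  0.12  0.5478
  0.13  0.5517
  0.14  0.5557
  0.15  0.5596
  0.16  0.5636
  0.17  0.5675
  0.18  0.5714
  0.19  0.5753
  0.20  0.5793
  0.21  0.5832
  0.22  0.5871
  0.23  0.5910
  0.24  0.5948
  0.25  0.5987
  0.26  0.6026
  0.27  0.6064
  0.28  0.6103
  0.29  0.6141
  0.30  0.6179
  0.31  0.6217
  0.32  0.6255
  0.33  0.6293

σ√T = 0.46 × 0.7071 = 0.3253
d₁ = [ln(237/236) + (0.085 + 0.46²/2)·0.5] / 0.3253 = [0.0042 + 0.0954] / 0.3253 = 0.3063 ≈ 0.31
d₂ = d₁ − σ√T = 0.3063 − 0.3253 = -0.0190 ≈ -0.02
exp(−rT) = exp(−0.085·0.5) = 0.9584
C = 237·N(0.31) − 236·0.9584·N(-0.02) = 237·0.6217 − 236·0.9584·0.4920 = 147.3429 − 111.2817 = 36.0612

$36.06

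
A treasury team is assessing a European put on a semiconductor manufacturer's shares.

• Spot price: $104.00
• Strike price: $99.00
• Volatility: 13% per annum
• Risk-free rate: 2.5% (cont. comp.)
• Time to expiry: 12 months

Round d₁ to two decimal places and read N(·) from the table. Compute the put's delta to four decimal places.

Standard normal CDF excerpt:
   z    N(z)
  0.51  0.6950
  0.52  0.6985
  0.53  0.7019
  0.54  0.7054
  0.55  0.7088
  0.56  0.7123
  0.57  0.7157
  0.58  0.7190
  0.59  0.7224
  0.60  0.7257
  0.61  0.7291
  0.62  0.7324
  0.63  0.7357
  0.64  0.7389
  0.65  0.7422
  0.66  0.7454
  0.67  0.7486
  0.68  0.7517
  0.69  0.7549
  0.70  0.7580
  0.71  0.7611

-0.2611

σ√T = 0.13·√1 = 0.1300
d₁ = [ln(104/99) + (0.025 + 0.13²/2)·1] / 0.1300 = [0.0493 + 0.0335] / 0.1300 = 0.6363 ⇒ 0.64
N(d₁) = N(0.64) = 0.7389
Δ_put = N(d₁) − 1 = 0.7389 − 1 = -0.2611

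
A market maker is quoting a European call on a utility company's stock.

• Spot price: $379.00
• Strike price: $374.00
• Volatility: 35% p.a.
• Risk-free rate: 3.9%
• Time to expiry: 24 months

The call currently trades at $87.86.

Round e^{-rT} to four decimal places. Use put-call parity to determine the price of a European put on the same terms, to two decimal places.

e^(−rT) = e^(−0.039·2) = 0.9250
Put-call parity: C − P = S − K·e^(−rT) = 379 − 374·0.9250 = 379 − 345.9500 = 33.0500
P = C − (C − P) = 87.86 − (33.0500) = 54.8100

$54.81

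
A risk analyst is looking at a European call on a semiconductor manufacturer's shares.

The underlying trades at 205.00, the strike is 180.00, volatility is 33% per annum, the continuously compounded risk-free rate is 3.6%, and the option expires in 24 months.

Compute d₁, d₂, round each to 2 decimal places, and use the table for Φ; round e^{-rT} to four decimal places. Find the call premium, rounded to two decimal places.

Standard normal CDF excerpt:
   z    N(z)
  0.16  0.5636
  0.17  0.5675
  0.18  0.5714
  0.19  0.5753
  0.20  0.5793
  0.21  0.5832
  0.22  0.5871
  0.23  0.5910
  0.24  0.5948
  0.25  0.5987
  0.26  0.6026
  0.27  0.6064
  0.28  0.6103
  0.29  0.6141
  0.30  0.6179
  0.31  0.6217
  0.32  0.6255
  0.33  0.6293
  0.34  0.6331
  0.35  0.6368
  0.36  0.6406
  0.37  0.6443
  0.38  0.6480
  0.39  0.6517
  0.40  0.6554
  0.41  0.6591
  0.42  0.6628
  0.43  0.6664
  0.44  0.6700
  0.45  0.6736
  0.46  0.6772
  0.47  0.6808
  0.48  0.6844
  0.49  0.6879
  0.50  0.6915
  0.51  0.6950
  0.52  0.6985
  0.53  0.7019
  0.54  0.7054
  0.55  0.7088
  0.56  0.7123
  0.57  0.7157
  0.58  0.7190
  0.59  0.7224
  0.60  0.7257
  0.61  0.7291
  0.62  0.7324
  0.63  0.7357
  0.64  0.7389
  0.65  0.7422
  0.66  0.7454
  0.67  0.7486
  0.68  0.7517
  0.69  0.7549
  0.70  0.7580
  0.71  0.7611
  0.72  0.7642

56.44

T = 2;  σ√T = 0.4667
ln(S/K) + (r + σ²/2)T = ln(205/180) + (0.036 + 0.33²/2)·2 = 0.1301 + 0.1809 = 0.3110
d₁ = 0.3110 / 0.4667 = 0.6663 ≈ 0.67
d₂ = d₁ − σ√T = 0.6663 − 0.4667 = 0.1996 ≈ 0.20
exp(−rT) = exp(−0.036·2) = 0.9305
C = 205·N(0.67) − 180·0.9305·N(0.20) = 205·0.7486 − 180·0.9305·0.5793 = 153.4630 − 97.0270 = 56.4360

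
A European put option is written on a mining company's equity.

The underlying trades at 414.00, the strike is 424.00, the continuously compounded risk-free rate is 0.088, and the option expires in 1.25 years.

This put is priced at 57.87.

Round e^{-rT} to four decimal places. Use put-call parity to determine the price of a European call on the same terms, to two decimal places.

e^(−rT) = e^(−0.088·1.25) = 0.8958
Put-call parity: C − P = S − K·e^(−rT) = 414 − 424·0.8958 = 414 − 379.8192 = 34.1808
C = P + (C − P) = 57.87 + (34.1808) = 92.0508

92.05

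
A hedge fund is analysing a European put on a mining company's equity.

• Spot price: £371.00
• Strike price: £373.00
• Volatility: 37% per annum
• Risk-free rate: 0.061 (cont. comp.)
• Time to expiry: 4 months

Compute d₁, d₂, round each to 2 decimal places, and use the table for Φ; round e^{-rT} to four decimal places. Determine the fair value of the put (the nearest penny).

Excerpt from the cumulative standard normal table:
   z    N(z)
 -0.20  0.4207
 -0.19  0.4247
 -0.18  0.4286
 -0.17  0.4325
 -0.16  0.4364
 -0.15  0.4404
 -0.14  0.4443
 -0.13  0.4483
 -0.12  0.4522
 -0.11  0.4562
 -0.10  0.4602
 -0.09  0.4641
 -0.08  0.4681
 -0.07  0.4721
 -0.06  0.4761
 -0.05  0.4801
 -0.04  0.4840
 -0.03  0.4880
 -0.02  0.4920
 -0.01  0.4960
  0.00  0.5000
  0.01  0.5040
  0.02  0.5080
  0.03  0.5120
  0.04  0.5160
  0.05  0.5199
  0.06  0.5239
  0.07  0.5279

T = 0.3333;  σ√T = 0.2136
d₁ = [ln(371/373) + (0.061 + 0.37²/2)·0.3333] / 0.2136 = [-0.0054 + 0.0432] / 0.2136 = 0.1768 ⇒ 0.18
d₂ = d₁ − σ√T = 0.1768 − 0.2136 = -0.0368 ⇒ -0.04
e^(−rT) = e^(−0.061·0.3333) = 0.9799
P = 373·0.9799·N(0.04) − 371·N(-0.18) = 373·0.9799·0.5160 − 371·0.4286 = 188.5994 − 159.0106 = 29.5888

£29.59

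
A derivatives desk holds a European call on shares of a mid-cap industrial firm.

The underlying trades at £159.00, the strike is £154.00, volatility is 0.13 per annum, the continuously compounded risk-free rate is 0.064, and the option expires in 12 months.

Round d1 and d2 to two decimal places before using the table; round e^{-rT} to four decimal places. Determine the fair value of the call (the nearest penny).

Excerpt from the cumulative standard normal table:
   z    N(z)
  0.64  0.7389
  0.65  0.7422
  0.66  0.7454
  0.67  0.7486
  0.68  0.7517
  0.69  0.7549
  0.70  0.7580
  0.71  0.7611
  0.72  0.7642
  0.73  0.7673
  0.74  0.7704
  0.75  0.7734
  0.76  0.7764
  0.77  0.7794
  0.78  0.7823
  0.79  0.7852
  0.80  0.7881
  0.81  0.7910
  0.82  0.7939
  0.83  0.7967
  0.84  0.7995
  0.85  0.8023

£17.17

σ√T = 0.13·√1 = 0.1300
d₁ = [ln(159/154) + (0.064 + 0.13²/2)·1] / 0.1300 = [0.0320 + 0.0725] / 0.1300 = 0.8031 ⇒ 0.80
d₂ = d₁ − σ√T = 0.8031 − 0.1300 = 0.6731 ⇒ 0.67
exp(−rT) = exp(−0.064·1) = 0.9380
C = 159·N(0.80) − 154·0.9380·N(0.67) = 159·0.7881 − 154·0.9380·0.7486 = 125.3079 − 108.1368 = 17.1711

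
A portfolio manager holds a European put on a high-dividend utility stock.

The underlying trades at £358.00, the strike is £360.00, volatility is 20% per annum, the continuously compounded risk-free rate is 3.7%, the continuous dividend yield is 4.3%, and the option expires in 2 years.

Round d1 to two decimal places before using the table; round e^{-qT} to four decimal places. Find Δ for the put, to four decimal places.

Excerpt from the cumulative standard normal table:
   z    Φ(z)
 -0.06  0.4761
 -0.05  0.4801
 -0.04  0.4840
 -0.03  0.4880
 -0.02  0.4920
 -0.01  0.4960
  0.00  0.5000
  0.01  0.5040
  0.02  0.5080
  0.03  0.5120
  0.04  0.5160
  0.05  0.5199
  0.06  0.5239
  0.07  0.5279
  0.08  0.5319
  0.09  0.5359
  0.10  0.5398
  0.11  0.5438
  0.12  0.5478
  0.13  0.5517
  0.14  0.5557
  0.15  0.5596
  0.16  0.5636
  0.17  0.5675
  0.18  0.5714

-0.4295

σ√T = 0.2·√2 = 0.2828
d₁ = [ln(358/360) + (0.037 − 0.043 + 0.2²/2)·2] / 0.2828 = [-0.0056 + 0.0280] / 0.2828 = 0.0793 which rounds to 0.08
N(d₁) = N(0.08) = 0.5319
Δ_put = exp(−qT)·(N(d₁) − 1) = 0.9176·(0.5319 − 1) = -0.4295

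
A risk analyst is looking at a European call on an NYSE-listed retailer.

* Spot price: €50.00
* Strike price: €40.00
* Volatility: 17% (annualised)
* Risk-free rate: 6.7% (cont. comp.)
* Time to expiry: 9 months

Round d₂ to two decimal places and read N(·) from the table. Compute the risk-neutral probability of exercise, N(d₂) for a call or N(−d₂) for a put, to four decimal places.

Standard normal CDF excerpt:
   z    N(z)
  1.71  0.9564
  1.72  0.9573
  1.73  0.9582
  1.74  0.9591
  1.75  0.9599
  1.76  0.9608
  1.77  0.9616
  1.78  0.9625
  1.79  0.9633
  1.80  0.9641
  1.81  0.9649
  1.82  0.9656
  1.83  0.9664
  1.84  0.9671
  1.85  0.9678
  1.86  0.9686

0.9625

σ√T = 0.17 × 0.8660 = 0.1472
d₁ = [ln(50/40) + (0.067 + ½·0.17²)·0.75] / (σ√T) = (0.2231 + 0.0611) / 0.1472 = 1.9306 → 1.93
d₂ = 1.9306 − 0.1472 = 1.7834 → 1.78
Pr(exercise) under Q = N(d₂) = 0.9625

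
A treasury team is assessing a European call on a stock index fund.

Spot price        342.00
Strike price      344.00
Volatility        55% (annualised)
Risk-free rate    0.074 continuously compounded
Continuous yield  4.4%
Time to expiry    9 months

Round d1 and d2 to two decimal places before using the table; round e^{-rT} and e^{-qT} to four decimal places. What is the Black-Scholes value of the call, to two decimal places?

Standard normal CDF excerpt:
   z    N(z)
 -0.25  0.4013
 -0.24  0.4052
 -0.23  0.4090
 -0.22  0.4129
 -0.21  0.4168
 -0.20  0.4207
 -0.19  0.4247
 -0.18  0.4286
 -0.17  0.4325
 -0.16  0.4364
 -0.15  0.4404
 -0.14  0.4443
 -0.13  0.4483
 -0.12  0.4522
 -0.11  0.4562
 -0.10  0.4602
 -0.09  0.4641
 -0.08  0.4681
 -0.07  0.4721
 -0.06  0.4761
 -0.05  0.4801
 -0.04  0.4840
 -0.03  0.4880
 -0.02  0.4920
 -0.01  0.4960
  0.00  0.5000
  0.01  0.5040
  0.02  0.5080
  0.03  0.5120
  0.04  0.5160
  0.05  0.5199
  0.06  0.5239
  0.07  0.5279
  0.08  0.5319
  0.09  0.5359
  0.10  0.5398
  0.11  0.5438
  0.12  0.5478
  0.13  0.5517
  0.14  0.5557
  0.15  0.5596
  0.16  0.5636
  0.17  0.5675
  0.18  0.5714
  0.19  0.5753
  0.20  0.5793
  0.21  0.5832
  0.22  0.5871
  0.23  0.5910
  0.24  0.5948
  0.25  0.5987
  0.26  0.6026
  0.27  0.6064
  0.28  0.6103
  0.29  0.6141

σ√T = 0.55 × 0.8660 = 0.4763
d₁ = [ln(342/344) + (0.074 − 0.044 + 0.55²/2)·0.75] / 0.4763 = [-0.0058 + 0.1359] / 0.4763 = 0.2732 which rounds to 0.27
d₂ = d₁ − σ√T = 0.2732 − 0.4763 = -0.2032 which rounds to -0.20
e^(−qT) = e^(−0.044·0.75) = 0.9675;  e^(−rT) = e^(−0.074·0.75) = 0.9460
C = 342·0.9675·N(0.27) − 344·0.9460·N(-0.20) = 342·0.9675·0.6064 − 344·0.9460·0.4207 = 200.6487 − 136.9059 = 63.7428

63.74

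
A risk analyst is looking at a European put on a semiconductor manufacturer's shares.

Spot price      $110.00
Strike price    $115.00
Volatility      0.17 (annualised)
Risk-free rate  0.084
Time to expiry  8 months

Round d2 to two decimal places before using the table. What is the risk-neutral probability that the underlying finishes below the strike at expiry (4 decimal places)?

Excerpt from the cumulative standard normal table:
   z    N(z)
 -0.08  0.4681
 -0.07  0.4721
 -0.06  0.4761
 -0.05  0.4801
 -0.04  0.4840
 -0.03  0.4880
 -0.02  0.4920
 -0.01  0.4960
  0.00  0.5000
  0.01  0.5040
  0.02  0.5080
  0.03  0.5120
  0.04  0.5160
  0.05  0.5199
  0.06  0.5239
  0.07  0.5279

T = 0.6667;  σ√T = 0.1388
d₁ = [ln(110/115) + (0.084 + ½·0.17²)·0.6667] / (σ√T) = (-0.0445 + 0.0656) / 0.1388 = 0.1526 ⇒ 0.15
d₂ = 0.1526 − 0.1388 = 0.0138 ⇒ 0.01
Risk-neutral Pr[S_T < K] = N(−d₂) = N(-0.01) = 0.4960

0.4960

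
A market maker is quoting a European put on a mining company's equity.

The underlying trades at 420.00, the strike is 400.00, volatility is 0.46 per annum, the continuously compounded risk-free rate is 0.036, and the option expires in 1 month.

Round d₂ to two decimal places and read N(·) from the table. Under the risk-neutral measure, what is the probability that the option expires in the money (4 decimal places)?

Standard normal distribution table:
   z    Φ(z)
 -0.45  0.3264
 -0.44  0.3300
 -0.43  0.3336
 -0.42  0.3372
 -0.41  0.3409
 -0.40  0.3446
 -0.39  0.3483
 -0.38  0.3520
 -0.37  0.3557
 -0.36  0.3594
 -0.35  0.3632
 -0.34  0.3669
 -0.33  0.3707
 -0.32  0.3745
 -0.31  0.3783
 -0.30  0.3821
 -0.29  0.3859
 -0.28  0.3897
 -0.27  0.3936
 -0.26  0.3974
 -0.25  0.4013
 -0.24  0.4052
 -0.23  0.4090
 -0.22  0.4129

T = 0.08333;  σ√T = 0.1328
d₁ = [ln(420/400) + (0.036 + ½·0.46²)·0.08333] / (σ√T) = (0.0488 + 0.0118) / 0.1328 = 0.4564 → 0.46
d₂ = 0.4564 − 0.1328 = 0.3236 → 0.32
Pr(exercise) under Q = N(−d₂) = N(-0.32) = 0.3745

0.3745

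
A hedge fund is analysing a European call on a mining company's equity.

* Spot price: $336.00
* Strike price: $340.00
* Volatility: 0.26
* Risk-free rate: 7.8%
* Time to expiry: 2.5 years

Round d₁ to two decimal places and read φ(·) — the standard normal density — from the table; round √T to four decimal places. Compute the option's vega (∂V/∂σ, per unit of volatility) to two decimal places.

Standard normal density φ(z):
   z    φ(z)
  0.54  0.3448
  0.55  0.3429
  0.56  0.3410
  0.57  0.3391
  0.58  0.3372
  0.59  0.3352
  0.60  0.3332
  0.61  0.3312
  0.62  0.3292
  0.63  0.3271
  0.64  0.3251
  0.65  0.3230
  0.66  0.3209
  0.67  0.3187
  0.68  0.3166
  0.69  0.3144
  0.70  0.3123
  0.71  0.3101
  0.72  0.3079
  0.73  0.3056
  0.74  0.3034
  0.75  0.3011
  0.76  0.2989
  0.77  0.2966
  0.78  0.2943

171.59

T = 2.5;  σ√T = 0.4111
ln(S/K) + (r + σ²/2)T = ln(336/340) + (0.078 + 0.26²/2)·2.5 = -0.0118 + 0.2795 = 0.2677
d₁ = 0.2677 / 0.4111 = 0.6511 → 0.65
√T = √2.5 = 1.5811
φ(d₁) = φ(0.65) = 0.3230
vega = S·φ(d₁)·√T = 336·0.3230·1.5811 = 171.5936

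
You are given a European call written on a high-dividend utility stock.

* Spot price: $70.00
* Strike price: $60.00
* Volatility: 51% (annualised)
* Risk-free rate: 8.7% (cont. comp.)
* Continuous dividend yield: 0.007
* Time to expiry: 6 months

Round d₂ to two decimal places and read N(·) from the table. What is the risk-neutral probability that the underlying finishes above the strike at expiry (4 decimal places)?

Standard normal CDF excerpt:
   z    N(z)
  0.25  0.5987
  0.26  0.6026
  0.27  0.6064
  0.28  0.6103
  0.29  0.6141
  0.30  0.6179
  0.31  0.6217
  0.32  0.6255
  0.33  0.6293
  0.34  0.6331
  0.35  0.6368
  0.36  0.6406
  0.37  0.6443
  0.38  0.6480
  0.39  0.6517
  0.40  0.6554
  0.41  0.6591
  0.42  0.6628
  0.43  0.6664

0.6406

σ√T = 0.51·√0.5 = 0.3606
d₁ = [ln(70/60) + (0.087 − 0.007 + ½·0.51²)·0.5] / (σ√T) = (0.1542 + 0.1050) / 0.3606 = 0.7187 → 0.72
d₂ = 0.7187 − 0.3606 = 0.3581 → 0.36
Pr(exercise) under Q = N(d₂) = 0.6406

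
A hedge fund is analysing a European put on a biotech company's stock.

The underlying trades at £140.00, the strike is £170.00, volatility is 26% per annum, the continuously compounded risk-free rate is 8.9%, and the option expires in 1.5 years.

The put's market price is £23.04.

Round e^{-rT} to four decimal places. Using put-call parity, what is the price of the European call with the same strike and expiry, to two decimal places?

e^(−rT) = e^(−0.089·1.5) = 0.8750
Put-call parity: C − P = S − K·e^(−rT) = 140 − 170·0.8750 = 140 − 148.7500 = -8.7500
C = P + (C − P) = 23.04 + (-8.7500) = 14.2900

£14.29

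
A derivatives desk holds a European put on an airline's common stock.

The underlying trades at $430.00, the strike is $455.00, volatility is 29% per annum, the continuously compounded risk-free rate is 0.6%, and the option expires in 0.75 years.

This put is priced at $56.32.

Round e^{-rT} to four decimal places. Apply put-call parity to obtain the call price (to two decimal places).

exp(−rT) = exp(−0.006·0.75) = 0.9955
Put-call parity: C − P = S − K·e^(−rT) = 430 − 455·0.9955 = 430 − 452.9525 = -22.9525
C = P + (C − P) = 56.32 + (-22.9525) = 33.3675

$33.37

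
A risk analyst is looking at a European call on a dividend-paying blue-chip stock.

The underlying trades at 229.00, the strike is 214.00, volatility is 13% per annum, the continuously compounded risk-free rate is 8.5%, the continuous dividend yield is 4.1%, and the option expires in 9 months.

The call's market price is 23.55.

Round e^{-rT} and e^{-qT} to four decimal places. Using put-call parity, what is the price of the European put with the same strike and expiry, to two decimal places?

exp(−qT) = exp(−0.041·0.75) = 0.9697;  exp(−rT) = exp(−0.085·0.75) = 0.9382
Put-call parity: C − P = S·e^(−qT) − K·e^(−rT) = 229·0.9697 − 214·0.9382 = 222.0613 − 200.7748 = 21.2865
P = C − (C − P) = 23.55 − (21.2865) = 2.2635

2.26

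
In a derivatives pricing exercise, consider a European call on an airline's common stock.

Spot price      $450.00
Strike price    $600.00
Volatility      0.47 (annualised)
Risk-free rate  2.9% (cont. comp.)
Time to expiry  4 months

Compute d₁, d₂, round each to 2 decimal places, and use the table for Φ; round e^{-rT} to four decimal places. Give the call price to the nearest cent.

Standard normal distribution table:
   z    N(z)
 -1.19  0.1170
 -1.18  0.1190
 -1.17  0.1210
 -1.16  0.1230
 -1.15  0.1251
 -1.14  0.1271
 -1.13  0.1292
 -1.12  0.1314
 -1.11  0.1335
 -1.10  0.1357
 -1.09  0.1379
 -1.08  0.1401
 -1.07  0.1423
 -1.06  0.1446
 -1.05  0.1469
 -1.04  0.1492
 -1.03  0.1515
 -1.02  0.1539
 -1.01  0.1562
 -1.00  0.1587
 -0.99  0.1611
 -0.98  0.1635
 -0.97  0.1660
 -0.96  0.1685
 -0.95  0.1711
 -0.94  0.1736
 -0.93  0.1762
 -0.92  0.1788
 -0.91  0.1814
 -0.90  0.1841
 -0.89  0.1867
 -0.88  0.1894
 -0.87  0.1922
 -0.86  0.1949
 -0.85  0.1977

$10.92

T = 0.3333;  σ√T = 0.2714
ln(S/K) + (r + σ²/2)T = ln(450/600) + (0.029 + 0.47²/2)·0.3333 = -0.2877 + 0.0465 = -0.2412
d₁ = -0.2412 / 0.2714 = -0.8889 ≈ -0.89
d₂ = d₁ − σ√T = -0.8889 − 0.2714 = -1.1602 ≈ -1.16
e^(−rT) = e^(−0.029·0.3333) = 0.9904
N(d₁) = N(-0.89) = 0.1867;  N(d₂) = N(-1.16) = 0.1230
C = 450·0.1867 − 600·0.9904·0.1230 = 84.0150 − 73.0915 = 10.9235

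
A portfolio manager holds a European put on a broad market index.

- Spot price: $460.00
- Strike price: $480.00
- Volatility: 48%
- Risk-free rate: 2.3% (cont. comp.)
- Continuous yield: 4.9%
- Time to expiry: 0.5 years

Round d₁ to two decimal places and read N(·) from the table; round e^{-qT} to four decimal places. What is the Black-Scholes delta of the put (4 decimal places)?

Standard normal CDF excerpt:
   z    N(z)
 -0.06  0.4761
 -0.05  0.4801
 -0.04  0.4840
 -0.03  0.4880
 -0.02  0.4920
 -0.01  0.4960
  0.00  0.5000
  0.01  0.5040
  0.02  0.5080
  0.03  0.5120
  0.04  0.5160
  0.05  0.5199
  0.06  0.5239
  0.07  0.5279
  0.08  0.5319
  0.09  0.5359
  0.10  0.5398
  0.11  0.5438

σ√T = 0.48 × 0.7071 = 0.3394
d₁ = [ln(460/480) + (0.023 − 0.049 + 0.48²/2)·0.5] / 0.3394 = [-0.0426 + 0.0446] / 0.3394 = 0.0060 ⇒ 0.01
N(d₁) = N(0.01) = 0.5040
Δ_put = exp(−qT)·(N(d₁) − 1) = 0.9758·(0.5040 − 1) = -0.4840

-0.4840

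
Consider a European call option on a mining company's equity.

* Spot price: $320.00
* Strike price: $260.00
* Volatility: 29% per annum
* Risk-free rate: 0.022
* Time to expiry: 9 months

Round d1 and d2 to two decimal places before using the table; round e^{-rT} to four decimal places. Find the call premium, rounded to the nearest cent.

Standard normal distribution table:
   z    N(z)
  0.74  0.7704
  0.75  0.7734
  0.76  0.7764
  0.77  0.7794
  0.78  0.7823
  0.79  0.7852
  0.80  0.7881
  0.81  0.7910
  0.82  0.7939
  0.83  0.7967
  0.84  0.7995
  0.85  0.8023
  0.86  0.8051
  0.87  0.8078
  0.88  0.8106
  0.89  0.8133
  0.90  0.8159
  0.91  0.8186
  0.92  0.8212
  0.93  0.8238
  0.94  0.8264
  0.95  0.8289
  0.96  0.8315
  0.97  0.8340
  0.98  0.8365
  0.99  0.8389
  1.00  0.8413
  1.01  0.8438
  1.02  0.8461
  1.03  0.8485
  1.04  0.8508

$71.43

T = 0.75;  σ√T = 0.2511
ln(S/K) + (r + σ²/2)T = ln(320/260) + (0.022 + 0.29²/2)·0.75 = 0.2076 + 0.0480 = 0.2557
d₁ = 0.2557 / 0.2511 = 1.0180 which rounds to 1.02
d₂ = d₁ − σ√T = 1.0180 − 0.2511 = 0.7669 which rounds to 0.77
exp(−rT) = exp(−0.022·0.75) = 0.9836
C = 320·N(1.02) − 260·0.9836·N(0.77) = 320·0.8461 − 260·0.9836·0.7794 = 270.7520 − 199.3206 = 71.4314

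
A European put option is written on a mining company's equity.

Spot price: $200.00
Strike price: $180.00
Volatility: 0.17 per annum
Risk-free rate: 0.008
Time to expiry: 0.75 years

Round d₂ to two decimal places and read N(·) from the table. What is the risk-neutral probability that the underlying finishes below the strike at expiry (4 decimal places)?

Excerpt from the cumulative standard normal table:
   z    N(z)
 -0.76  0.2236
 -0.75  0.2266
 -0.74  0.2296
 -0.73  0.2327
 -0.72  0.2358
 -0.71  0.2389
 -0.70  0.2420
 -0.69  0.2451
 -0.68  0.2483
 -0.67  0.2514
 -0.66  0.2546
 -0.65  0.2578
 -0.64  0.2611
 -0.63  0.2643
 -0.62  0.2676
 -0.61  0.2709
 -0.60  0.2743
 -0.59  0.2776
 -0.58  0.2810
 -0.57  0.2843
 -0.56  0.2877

0.2483

T = 0.75;  σ√T = 0.1472
d₁ = [ln(200/180) + (0.008 + 0.17²/2)·0.75] / 0.1472 = [0.1054 + 0.0168] / 0.1472 = 0.8300 ≈ 0.83
d₂ = d₁ − σ√T = 0.8300 − 0.1472 = 0.6828 ≈ 0.68
Pr(exercise) under Q = N(−d₂) = N(-0.68) = 0.2483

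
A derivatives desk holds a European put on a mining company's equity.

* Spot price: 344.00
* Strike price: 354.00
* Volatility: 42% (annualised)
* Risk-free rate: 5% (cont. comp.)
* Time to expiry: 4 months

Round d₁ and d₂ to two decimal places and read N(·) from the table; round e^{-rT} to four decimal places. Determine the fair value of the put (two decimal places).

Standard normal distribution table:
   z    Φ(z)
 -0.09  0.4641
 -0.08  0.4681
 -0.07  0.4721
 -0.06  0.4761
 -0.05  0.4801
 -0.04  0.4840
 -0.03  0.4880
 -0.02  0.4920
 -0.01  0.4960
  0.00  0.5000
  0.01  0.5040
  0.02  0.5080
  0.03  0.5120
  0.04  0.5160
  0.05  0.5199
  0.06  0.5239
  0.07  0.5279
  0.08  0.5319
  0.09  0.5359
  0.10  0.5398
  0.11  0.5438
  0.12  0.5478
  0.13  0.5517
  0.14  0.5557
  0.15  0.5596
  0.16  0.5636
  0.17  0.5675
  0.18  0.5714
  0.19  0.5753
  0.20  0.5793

35.18

σ√T = 0.42·√0.3333 = 0.2425
d₁ = [ln(344/354) + (0.05 + 0.42²/2)·0.3333] / 0.2425 = [-0.0287 + 0.0461] / 0.2425 = 0.0718 which rounds to 0.07
d₂ = d₁ − σ√T = 0.0718 − 0.2425 = -0.1707 which rounds to -0.17
exp(−rT) = exp(−0.05·0.3333) = 0.9835
N(−d₂) = N(0.17) = 0.5675;  N(−d₁) = N(-0.07) = 0.4721
P = 354·0.9835·0.5675 − 344·0.4721 = 197.5802 − 162.4024 = 35.1778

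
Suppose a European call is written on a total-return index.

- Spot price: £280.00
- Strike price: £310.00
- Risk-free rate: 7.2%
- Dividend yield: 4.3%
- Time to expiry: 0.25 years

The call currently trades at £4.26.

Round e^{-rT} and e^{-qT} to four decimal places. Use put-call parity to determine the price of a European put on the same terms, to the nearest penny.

£31.74

e^(−qT) = e^(−0.043·0.25) = 0.9893;  e^(−rT) = e^(−0.072·0.25) = 0.9822
Put-call parity: C − P = S·e^(−qT) − K·e^(−rT) = 280·0.9893 − 310·0.9822 = 277.0040 − 304.4820 = -27.4780
P = C − (C − P) = 4.26 − (-27.4780) = 31.7380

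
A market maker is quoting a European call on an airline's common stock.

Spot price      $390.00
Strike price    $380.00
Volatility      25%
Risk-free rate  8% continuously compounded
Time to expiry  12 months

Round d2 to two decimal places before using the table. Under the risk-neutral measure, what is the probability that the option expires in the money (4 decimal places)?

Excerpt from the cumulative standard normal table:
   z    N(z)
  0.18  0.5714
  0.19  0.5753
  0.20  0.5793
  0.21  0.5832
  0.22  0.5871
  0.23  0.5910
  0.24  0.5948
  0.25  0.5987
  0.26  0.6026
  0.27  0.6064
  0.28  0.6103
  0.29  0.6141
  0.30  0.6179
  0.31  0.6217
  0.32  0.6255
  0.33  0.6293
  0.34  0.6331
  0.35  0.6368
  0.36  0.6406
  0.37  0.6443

0.6179

σ√T = 0.25 × 1.0000 = 0.2500
ln(S/K) + (r + σ²/2)T = ln(390/380) + (0.08 + 0.25²/2)·1 = 0.0260 + 0.1113 = 0.1372
d₁ = 0.1372 / 0.2500 = 0.5489 ≈ 0.55
d₂ = d₁ − σ√T = 0.5489 − 0.2500 = 0.2989 ≈ 0.30
Risk-neutral Pr[S_T > K] = N(d₂) = N(0.30) = 0.6179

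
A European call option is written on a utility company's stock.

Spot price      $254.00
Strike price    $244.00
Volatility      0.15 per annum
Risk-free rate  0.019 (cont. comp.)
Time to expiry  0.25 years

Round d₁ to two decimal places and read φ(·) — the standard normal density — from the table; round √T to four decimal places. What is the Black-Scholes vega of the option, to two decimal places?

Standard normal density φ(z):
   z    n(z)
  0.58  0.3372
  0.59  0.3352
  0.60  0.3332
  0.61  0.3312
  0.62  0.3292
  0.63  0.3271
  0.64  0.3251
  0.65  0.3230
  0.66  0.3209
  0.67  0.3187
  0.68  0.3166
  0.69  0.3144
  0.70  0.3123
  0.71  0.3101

41.29

T = 0.25;  σ√T = 0.0750
d₁ = [ln(254/244) + (0.019 + 0.15²/2)·0.25] / 0.0750 = [0.0402 + 0.0076] / 0.0750 = 0.6364 ≈ 0.64
√T = √0.25 = 0.5000
φ(d₁) = φ(0.64) = 0.3251
vega = S·φ(d₁)·√T = 254·0.3251·0.5000 = 41.2877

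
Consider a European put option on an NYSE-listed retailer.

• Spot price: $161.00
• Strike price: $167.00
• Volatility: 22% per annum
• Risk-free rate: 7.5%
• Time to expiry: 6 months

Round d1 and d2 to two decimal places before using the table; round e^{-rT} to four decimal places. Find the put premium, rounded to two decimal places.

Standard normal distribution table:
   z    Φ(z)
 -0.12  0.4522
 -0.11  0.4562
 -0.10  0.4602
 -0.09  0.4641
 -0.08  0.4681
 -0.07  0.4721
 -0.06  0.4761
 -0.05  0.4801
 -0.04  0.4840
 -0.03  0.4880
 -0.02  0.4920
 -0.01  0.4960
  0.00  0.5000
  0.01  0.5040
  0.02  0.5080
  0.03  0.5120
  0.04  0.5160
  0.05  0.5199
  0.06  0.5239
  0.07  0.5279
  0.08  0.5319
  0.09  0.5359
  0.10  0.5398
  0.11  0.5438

$9.55

σ√T = 0.22·√0.5 = 0.1556
d₁ = [ln(161/167) + (0.075 + 0.22²/2)·0.5] / 0.1556 = [-0.0366 + 0.0496] / 0.1556 = 0.0836 ⇒ 0.08
d₂ = d₁ − σ√T = 0.0836 − 0.1556 = -0.0719 ⇒ -0.07
e^(−rT) = e^(−0.075·0.5) = 0.9632
P = 167·0.9632·N(0.07) − 161·N(-0.08) = 167·0.9632·0.5279 − 161·0.4681 = 84.9150 − 75.3641 = 9.5509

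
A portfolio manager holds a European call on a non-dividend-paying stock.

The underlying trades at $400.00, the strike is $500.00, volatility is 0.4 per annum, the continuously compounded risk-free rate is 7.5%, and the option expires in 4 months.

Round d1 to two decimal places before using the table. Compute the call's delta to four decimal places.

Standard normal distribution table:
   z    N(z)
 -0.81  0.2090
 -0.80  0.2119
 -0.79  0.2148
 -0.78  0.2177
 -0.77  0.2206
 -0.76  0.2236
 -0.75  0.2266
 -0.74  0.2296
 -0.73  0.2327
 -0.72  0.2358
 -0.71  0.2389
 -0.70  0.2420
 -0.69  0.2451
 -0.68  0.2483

0.2296

T = 0.3333;  σ√T = 0.2309
d₁ = [ln(400/500) + (0.075 + 0.4²/2)·0.3333] / 0.2309 = [-0.2231 + 0.0517] / 0.2309 = -0.7425 → -0.74
N(d₁) = N(-0.74) = 0.2296
Δ_call = N(d₁) = 0.2296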